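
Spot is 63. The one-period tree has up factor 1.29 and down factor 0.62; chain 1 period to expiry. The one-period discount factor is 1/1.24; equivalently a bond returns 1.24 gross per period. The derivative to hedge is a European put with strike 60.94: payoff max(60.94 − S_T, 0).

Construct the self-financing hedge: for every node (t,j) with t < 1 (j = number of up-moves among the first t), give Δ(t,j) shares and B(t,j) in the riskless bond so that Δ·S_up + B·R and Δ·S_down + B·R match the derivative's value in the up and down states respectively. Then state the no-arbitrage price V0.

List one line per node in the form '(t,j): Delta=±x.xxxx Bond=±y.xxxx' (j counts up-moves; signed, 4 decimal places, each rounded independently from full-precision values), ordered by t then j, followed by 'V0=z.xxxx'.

(0,0): Delta=-0.5184 Bond=33.9735
V0=1.3168

No-arbitrage ⇒ martingale measure with p* = (R−d)/(u−d) = 0.9254.
At expiry t=1: V(1,0)=21.8800, V(1,1)=0.0000
Node (0,0) S=63.0000: V=(p*·0.0000+(1−p*)·21.8800)/1.24=1.3168; Δ=(0.0000−21.8800)/(81.2700−39.0600)=-0.5184; B=V−Δ·S=33.9735
Each (Δ,B) replicates both successor values, so the strategy is self-financing and V0 is arbitrage-free.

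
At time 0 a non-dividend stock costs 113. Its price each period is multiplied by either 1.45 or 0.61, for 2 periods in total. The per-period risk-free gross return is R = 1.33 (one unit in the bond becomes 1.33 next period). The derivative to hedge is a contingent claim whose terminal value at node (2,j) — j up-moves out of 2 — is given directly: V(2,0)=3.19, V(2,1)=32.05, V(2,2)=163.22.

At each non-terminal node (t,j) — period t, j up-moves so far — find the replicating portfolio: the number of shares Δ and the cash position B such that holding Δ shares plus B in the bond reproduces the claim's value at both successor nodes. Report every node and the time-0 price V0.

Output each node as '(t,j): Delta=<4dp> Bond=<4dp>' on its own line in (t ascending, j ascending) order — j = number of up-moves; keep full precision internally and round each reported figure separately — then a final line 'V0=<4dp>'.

Since d<R<u, set p* = (R−d)/(u−d) = 0.8571; price each node as the discounted p*-expectation of its children.
Terminal values V(2,·): V(2,0)=3.1900, V(2,1)=32.0500, V(2,2)=163.2200
(1,0): S=68.9300. Δ = (V_up−V_dn)/(S_up−S_dn) = (32.0500−3.1900)/(99.9485−42.0473) = 0.4984. V = [p*·32.0500 + (1−p*)·3.1900]/1.33 = 20.9979. B = V − Δ·S = -13.3593.
(1,1): S=163.8500. Δ = (V_up−V_dn)/(S_up−S_dn) = (163.2200−32.0500)/(237.5825−99.9485) = 0.9530. V = [p*·163.2200 + (1−p*)·32.0500]/1.33 = 108.6327. B = V − Δ·S = -47.5221.
(0,0): S=113.0000. Δ = (V_up−V_dn)/(S_up−S_dn) = (108.6327−20.9979)/(163.8500−68.9300) = 0.9232. V = [p*·108.6327 + (1−p*)·20.9979]/1.33 = 72.2657. B = V − Δ·S = -32.0614.
Each (Δ,B) replicates both successor values, so the strategy is self-financing and V0 is arbitrage-free.

(0,0): Delta=0.9232 Bond=-32.0614
(1,0): Delta=0.4984 Bond=-13.3593
(1,1): Delta=0.9530 Bond=-47.5221
V0=72.2657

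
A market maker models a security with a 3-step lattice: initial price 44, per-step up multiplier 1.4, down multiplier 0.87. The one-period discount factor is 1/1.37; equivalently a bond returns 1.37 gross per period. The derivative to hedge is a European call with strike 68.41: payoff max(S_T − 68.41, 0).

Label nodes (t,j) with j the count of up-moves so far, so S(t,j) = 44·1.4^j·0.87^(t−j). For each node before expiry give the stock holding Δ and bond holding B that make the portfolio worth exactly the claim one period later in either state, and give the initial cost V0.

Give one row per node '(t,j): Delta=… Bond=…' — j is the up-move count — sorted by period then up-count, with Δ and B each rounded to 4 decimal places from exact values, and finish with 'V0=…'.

Since d<R<u, set p* = (R−d)/(u−d) = 0.9434; price each node as the discounted p*-expectation of its children.
Terminal values V(3,·): V(3,0)=0.0000, V(3,1)=0.0000, V(3,2)=6.6188, V(3,3)=52.3260
Node (2,0) S=33.3036: V=(p*·0.0000+(1−p*)·0.0000)/1.37=0.0000; Δ=(0.0000−0.0000)/(46.6250−28.9741)=0.0000; B=V−Δ·S=0.0000
Node (2,1) S=53.5920: V=(p*·6.6188+(1−p*)·0.0000)/1.37=4.5578; Δ=(6.6188−0.0000)/(75.0288−46.6250)=0.2330; B=V−Δ·S=-7.9305
Node (2,2) S=86.2400: V=(p*·52.3260+(1−p*)·6.6188)/1.37=36.3057; Δ=(52.3260−6.6188)/(120.7360−75.0288)=1.0000; B=V−Δ·S=-49.9343
Node (1,0) S=38.2800: V=(p*·4.5578+(1−p*)·0.0000)/1.37=3.1385; Δ=(4.5578−0.0000)/(53.5920−33.3036)=0.2246; B=V−Δ·S=-5.4610
Node (1,1) S=61.6000: V=(p*·36.3057+(1−p*)·4.5578)/1.37=25.1888; Δ=(36.3057−4.5578)/(86.2400−53.5920)=0.9724; B=V−Δ·S=-34.7129
Node (0,0) S=44.0000: V=(p*·25.1888+(1−p*)·3.1385)/1.37=17.4749; Δ=(25.1888−3.1385)/(61.6000−38.2800)=0.9456; B=V−Δ·S=-24.1293
Check: Δ(0,0)·S0 + B(0,0) = 17.4749 = V0.

(0,0): Delta=0.9456 Bond=-24.1293
(1,0): Delta=0.2246 Bond=-5.4610
(1,1): Delta=0.9724 Bond=-34.7129
(2,0): Delta=0.0000 Bond=0.0000
(2,1): Delta=0.2330 Bond=-7.9305
(2,2): Delta=1.0000 Bond=-49.9343
V0=17.4749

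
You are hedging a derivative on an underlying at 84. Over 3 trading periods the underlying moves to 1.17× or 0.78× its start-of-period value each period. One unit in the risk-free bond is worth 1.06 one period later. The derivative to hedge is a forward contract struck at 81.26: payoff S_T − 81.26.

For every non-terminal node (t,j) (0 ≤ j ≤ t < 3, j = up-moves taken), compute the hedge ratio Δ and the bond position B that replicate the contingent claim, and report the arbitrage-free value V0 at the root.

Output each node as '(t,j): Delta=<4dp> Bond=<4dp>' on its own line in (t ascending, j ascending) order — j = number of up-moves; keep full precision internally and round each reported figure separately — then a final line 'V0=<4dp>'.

No-arbitrage ⇒ martingale measure with p* = (R−d)/(u−d) = 0.7179.
At expiry t=3: V(3,0)=-41.3976, V(3,1)=-21.4664, V(3,2)=8.4303, V(3,3)=53.2755
Node (2,0) S=51.1056: V=(p*·-21.4664+(1−p*)·-41.3976)/1.06=-25.5548; Δ=(-21.4664−-41.3976)/(59.7936−39.8624)=1.0000; B=V−Δ·S=-76.6604
Node (2,1) S=76.6584: V=(p*·8.4303+(1−p*)·-21.4664)/1.06=-0.0020; Δ=(8.4303−-21.4664)/(89.6903−59.7936)=1.0000; B=V−Δ·S=-76.6604
Node (2,2) S=114.9876: V=(p*·53.2755+(1−p*)·8.4303)/1.06=38.3272; Δ=(53.2755−8.4303)/(134.5355−89.6903)=1.0000; B=V−Δ·S=-76.6604
Node (1,0) S=65.5200: V=(p*·-0.0020+(1−p*)·-25.5548)/1.06=-6.8011; Δ=(-0.0020−-25.5548)/(76.6584−51.1056)=1.0000; B=V−Δ·S=-72.3211
Node (1,1) S=98.2800: V=(p*·38.3272+(1−p*)·-0.0020)/1.06=25.9589; Δ=(38.3272−-0.0020)/(114.9876−76.6584)=1.0000; B=V−Δ·S=-72.3211
Node (0,0) S=84.0000: V=(p*·25.9589+(1−p*)·-6.8011)/1.06=15.7725; Δ=(25.9589−-6.8011)/(98.2800−65.5200)=1.0000; B=V−Δ·S=-68.2275
Self-financing check: at every node Δ·S+B equals the discounted successor values.

(0,0): Delta=1.0000 Bond=-68.2275
(1,0): Delta=1.0000 Bond=-72.3211
(1,1): Delta=1.0000 Bond=-72.3211
(2,0): Delta=1.0000 Bond=-76.6604
(2,1): Delta=1.0000 Bond=-76.6604
(2,2): Delta=1.0000 Bond=-76.6604
V0=15.7725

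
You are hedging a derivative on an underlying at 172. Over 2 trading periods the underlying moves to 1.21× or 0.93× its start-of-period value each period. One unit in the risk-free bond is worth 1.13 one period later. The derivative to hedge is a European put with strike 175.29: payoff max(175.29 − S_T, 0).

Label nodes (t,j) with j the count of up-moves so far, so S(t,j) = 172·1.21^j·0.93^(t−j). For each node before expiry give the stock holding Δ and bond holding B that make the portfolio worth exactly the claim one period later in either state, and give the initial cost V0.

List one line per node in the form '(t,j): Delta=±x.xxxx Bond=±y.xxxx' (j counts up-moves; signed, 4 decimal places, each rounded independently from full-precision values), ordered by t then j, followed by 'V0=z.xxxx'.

(0,0): Delta=-0.1393 Bond=25.6504
(1,0): Delta=-0.5923 Bond=101.4473
(1,1): Delta=0.0000 Bond=0.0000
V0=1.6959

Since d<R<u, set p* = (R−d)/(u−d) = 0.7143; price each node as the discounted p*-expectation of its children.
Terminal payoffs: V(2,0)=26.5272, V(2,1)=0.0000, V(2,2)=0.0000
Node (1,0) S=159.9600: V=(p*·0.0000+(1−p*)·26.5272)/1.13=6.7073; Δ=(0.0000−26.5272)/(193.5516−148.7628)=-0.5923; B=V−Δ·S=101.4473
Node (1,1) S=208.1200: V=(p*·0.0000+(1−p*)·0.0000)/1.13=0.0000; Δ=(0.0000−0.0000)/(251.8252−193.5516)=0.0000; B=V−Δ·S=0.0000
Node (0,0) S=172.0000: V=(p*·0.0000+(1−p*)·6.7073)/1.13=1.6959; Δ=(0.0000−6.7073)/(208.1200−159.9600)=-0.1393; B=V−Δ·S=25.6504
Root portfolio cost Δ·172+B reproduces V0=1.6959.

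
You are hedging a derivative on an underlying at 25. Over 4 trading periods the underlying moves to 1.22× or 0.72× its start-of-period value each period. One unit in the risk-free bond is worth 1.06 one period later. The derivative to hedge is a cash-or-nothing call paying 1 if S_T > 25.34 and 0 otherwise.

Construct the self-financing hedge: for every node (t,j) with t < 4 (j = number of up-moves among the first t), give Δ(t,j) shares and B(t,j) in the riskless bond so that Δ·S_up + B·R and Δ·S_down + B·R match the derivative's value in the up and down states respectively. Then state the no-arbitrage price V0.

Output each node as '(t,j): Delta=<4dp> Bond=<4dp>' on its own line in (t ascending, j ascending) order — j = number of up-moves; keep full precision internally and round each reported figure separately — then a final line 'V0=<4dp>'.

The replicating-portfolio and risk-neutral prices coincide; use p* = (1.06−0.72)/(1.22−0.72) = 0.6800 for the latter.
Terminal payoffs: V(4,0)=0.0000, V(4,1)=0.0000, V(4,2)=0.0000, V(4,3)=1.0000, V(4,4)=1.0000
  t=3,j=0: stock 9.3312 → up 11.3841 (V=0.0000), down 6.7185 (V=0.0000). Price 0.0000; hedge Δ=0.0000, bond B=0.0000.
  t=3,j=1: stock 15.8112 → up 19.2897 (V=0.0000), down 11.3841 (V=0.0000). Price 0.0000; hedge Δ=0.0000, bond B=0.0000.
  t=3,j=2: stock 26.7912 → up 32.6853 (V=1.0000), down 19.2897 (V=0.0000). Price 0.6415; hedge Δ=0.0747, bond B=-1.3585.
  t=3,j=3: stock 45.3962 → up 55.3834 (V=1.0000), down 32.6853 (V=1.0000). Price 0.9434; hedge Δ=0.0000, bond B=0.9434.
  t=2,j=0: stock 12.9600 → up 15.8112 (V=0.0000), down 9.3312 (V=0.0000). Price 0.0000; hedge Δ=0.0000, bond B=0.0000.
  t=2,j=1: stock 21.9600 → up 26.7912 (V=0.6415), down 15.8112 (V=0.0000). Price 0.4115; hedge Δ=0.0584, bond B=-0.8715.
  t=2,j=2: stock 37.2100 → up 45.3962 (V=0.9434), down 26.7912 (V=0.6415). Price 0.7989; hedge Δ=0.0162, bond B=0.1951.
  t=1,j=0: stock 18.0000 → up 21.9600 (V=0.4115), down 12.9600 (V=0.0000). Price 0.2640; hedge Δ=0.0457, bond B=-0.5591.
  t=1,j=1: stock 30.5000 → up 37.2100 (V=0.7989), down 21.9600 (V=0.4115). Price 0.6367; hedge Δ=0.0254, bond B=-0.1379.
  t=0,j=0: stock 25.0000 → up 30.5000 (V=0.6367), down 18.0000 (V=0.2640). Price 0.4882; hedge Δ=0.0298, bond B=-0.2573.
Self-financing check: at every node Δ·S+B equals the discounted successor values.

(0,0): Delta=0.0298 Bond=-0.2573
(1,0): Delta=0.0457 Bond=-0.5591
(1,1): Delta=0.0254 Bond=-0.1379
(2,0): Delta=0.0000 Bond=0.0000
(2,1): Delta=0.0584 Bond=-0.8715
(2,2): Delta=0.0162 Bond=0.1951
(3,0): Delta=0.0000 Bond=0.0000
(3,1): Delta=0.0000 Bond=0.0000
(3,2): Delta=0.0747 Bond=-1.3585
(3,3): Delta=0.0000 Bond=0.9434
V0=0.4882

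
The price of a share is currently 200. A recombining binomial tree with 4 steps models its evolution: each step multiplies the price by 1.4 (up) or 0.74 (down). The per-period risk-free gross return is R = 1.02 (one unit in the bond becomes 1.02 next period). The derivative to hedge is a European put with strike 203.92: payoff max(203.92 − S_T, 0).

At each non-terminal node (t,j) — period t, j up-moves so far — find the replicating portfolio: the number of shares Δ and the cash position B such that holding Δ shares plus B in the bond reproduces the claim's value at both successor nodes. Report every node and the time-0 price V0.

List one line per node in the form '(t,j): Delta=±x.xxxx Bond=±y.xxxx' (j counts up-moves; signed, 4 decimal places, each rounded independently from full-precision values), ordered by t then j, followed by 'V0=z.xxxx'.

Under the risk-neutral measure, an up-move has probability p* = (R−d)/(u−d) = 0.4242 and values discount at R = 1.02.
Payoff layer (t=4): V(4,0)=143.9468, V(4,1)=90.4573, V(4,2)=0.0000, V(4,3)=0.0000, V(4,4)=0.0000
(3,0): S=81.0448. Δ = (V_up−V_dn)/(S_up−S_dn) = (90.4573−143.9468)/(113.4627−59.9732) = -1.0000. V = [p*·90.4573 + (1−p*)·143.9468]/1.02 = 118.8768. B = V − Δ·S = 199.9216.
(3,1): S=153.3280. Δ = (V_up−V_dn)/(S_up−S_dn) = (0.0000−90.4573)/(214.6592−113.4627) = -0.8939. V = [p*·0.0000 + (1−p*)·90.4573]/1.02 = 51.0603. B = V − Δ·S = 188.1167.
(3,2): S=290.0800. Δ = (V_up−V_dn)/(S_up−S_dn) = (0.0000−0.0000)/(406.1120−214.6592) = 0.0000. V = [p*·0.0000 + (1−p*)·0.0000]/1.02 = 0.0000. B = V − Δ·S = 0.0000.
(3,3): S=548.8000. Δ = (V_up−V_dn)/(S_up−S_dn) = (0.0000−0.0000)/(768.3200−406.1120) = 0.0000. V = [p*·0.0000 + (1−p*)·0.0000]/1.02 = 0.0000. B = V − Δ·S = 0.0000.
(2,0): S=109.5200. Δ = (V_up−V_dn)/(S_up−S_dn) = (51.0603−118.8768)/(153.3280−81.0448) = -0.9382. V = [p*·51.0603 + (1−p*)·118.8768]/1.02 = 88.3393. B = V − Δ·S = 191.0916.
(2,1): S=207.2000. Δ = (V_up−V_dn)/(S_up−S_dn) = (0.0000−51.0603)/(290.0800−153.3280) = -0.3734. V = [p*·0.0000 + (1−p*)·51.0603]/1.02 = 28.8219. B = V − Δ·S = 106.1859.
(2,2): S=392.0000. Δ = (V_up−V_dn)/(S_up−S_dn) = (0.0000−0.0000)/(548.8000−290.0800) = 0.0000. V = [p*·0.0000 + (1−p*)·0.0000]/1.02 = 0.0000. B = V − Δ·S = 0.0000.
(1,0): S=148.0000. Δ = (V_up−V_dn)/(S_up−S_dn) = (28.8219−88.3393)/(207.2000−109.5200) = -0.6093. V = [p*·28.8219 + (1−p*)·88.3393]/1.02 = 61.8525. B = V − Δ·S = 152.0304.
(1,1): S=280.0000. Δ = (V_up−V_dn)/(S_up−S_dn) = (0.0000−28.8219)/(392.0000−207.2000) = -0.1560. V = [p*·0.0000 + (1−p*)·28.8219]/1.02 = 16.2690. B = V − Δ·S = 59.9386.
(0,0): S=200.0000. Δ = (V_up−V_dn)/(S_up−S_dn) = (16.2690−61.8525)/(280.0000−148.0000) = -0.3453. V = [p*·16.2690 + (1−p*)·61.8525]/1.02 = 41.6804. B = V − Δ·S = 110.7462.
Root portfolio cost Δ·200+B reproduces V0=41.6804.

(0,0): Delta=-0.3453 Bond=110.7462
(1,0): Delta=-0.6093 Bond=152.0304
(1,1): Delta=-0.1560 Bond=59.9386
(2,0): Delta=-0.9382 Bond=191.0916
(2,1): Delta=-0.3734 Bond=106.1859
(2,2): Delta=0.0000 Bond=0.0000
(3,0): Delta=-1.0000 Bond=199.9216
(3,1): Delta=-0.8939 Bond=188.1167
(3,2): Delta=0.0000 Bond=0.0000
(3,3): Delta=0.0000 Bond=0.0000
V0=41.6804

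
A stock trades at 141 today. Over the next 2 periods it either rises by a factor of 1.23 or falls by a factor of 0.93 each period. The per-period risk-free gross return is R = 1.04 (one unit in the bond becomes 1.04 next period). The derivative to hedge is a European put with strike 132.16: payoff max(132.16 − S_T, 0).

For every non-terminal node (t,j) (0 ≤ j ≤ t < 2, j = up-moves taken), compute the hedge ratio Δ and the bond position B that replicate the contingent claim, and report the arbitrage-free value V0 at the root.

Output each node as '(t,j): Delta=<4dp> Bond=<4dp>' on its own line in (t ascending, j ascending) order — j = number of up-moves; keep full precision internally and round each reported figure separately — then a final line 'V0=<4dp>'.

(0,0): Delta=-0.1470 Bond=24.5096
(1,0): Delta=-0.2595 Bond=40.2474
(1,1): Delta=0.0000 Bond=0.0000
V0=3.7860

Since d<R<u, set p* = (R−d)/(u−d) = 0.3667; price each node as the discounted p*-expectation of its children.
Terminal values V(2,·): V(2,0)=10.2091, V(2,1)=0.0000, V(2,2)=0.0000
(1,0): S=131.1300. Δ = (V_up−V_dn)/(S_up−S_dn) = (0.0000−10.2091)/(161.2899−121.9509) = -0.2595. V = [p*·0.0000 + (1−p*)·10.2091]/1.04 = 6.2171. B = V − Δ·S = 40.2474.
(1,1): S=173.4300. Δ = (V_up−V_dn)/(S_up−S_dn) = (0.0000−0.0000)/(213.3189−161.2899) = 0.0000. V = [p*·0.0000 + (1−p*)·0.0000]/1.04 = 0.0000. B = V − Δ·S = 0.0000.
(0,0): S=141.0000. Δ = (V_up−V_dn)/(S_up−S_dn) = (0.0000−6.2171)/(173.4300−131.1300) = -0.1470. V = [p*·0.0000 + (1−p*)·6.2171]/1.04 = 3.7860. B = V − Δ·S = 24.5096.
The time-0 hedge costs 3.7860, which is the no-arbitrage price.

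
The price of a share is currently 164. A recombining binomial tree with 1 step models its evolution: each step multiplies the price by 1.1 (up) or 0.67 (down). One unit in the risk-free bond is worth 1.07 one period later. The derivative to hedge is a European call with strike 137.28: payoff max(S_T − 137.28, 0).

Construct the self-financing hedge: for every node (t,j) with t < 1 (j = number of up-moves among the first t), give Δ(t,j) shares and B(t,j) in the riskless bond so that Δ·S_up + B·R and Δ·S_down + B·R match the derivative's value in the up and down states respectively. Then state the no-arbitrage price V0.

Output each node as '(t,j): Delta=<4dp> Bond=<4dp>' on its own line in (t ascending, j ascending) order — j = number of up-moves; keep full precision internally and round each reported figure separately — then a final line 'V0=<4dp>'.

(0,0): Delta=0.6115 Bond=-62.7916
V0=37.4875

Risk-neutral probability p* = (R−d)/(u−d) = (1.07−0.67)/(1.1−0.67) = 0.9302.
Payoff layer (t=1): V(1,0)=0.0000, V(1,1)=43.1200
(0,0): S=164.0000. Δ = (V_up−V_dn)/(S_up−S_dn) = (43.1200−0.0000)/(180.4000−109.8800) = 0.6115. V = [p*·43.1200 + (1−p*)·0.0000]/1.07 = 37.4875. B = V − Δ·S = -62.7916.
The time-0 hedge costs 37.4875, which is the no-arbitrage price.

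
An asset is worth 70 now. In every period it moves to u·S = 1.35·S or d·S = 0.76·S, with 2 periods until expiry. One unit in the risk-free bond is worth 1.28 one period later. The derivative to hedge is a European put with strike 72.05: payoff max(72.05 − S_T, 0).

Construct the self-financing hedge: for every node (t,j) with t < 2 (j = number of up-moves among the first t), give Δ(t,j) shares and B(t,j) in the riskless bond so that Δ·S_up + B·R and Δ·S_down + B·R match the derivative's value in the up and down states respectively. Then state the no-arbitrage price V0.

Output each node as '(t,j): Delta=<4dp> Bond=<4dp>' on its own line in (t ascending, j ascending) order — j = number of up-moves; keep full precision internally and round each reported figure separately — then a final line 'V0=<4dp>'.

The replicating-portfolio and risk-neutral prices coincide; use p* = (1.28−0.76)/(1.35−0.76) = 0.8814 for the latter.
Payoff layer (t=2): V(2,0)=31.6180, V(2,1)=0.2300, V(2,2)=0.0000
  t=1,j=0: stock 53.2000 → up 71.8200 (V=0.2300), down 40.4320 (V=31.6180). Price 3.0891; hedge Δ=-1.0000, bond B=56.2891.
  t=1,j=1: stock 94.5000 → up 127.5750 (V=0.0000), down 71.8200 (V=0.2300). Price 0.0213; hedge Δ=-0.0041, bond B=0.4111.
  t=0,j=0: stock 70.0000 → up 94.5000 (V=0.0213), down 53.2000 (V=3.0891). Price 0.3010; hedge Δ=-0.0743, bond B=5.5006.
Self-financing check: at every node Δ·S+B equals the discounted successor values.

(0,0): Delta=-0.0743 Bond=5.5006
(1,0): Delta=-1.0000 Bond=56.2891
(1,1): Delta=-0.0041 Bond=0.4111
V0=0.3010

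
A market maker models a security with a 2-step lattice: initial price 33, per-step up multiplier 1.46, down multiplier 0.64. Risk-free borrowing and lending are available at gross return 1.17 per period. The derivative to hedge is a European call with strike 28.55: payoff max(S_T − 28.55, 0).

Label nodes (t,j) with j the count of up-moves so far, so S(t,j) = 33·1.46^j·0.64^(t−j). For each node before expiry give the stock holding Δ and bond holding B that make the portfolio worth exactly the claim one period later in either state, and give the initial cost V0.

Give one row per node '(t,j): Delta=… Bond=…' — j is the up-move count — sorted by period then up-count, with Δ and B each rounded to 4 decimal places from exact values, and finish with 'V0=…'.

The replicating-portfolio and risk-neutral prices coincide; use p* = (1.17−0.64)/(1.46−0.64) = 0.6463 for the latter.
Payoff layer (t=2): V(2,0)=0.0000, V(2,1)=2.2852, V(2,2)=41.7928
Node (1,0) S=21.1200: V=(p*·2.2852+(1−p*)·0.0000)/1.17=1.2624; Δ=(2.2852−0.0000)/(30.8352−13.5168)=0.1320; B=V−Δ·S=-1.5244
Node (1,1) S=48.1800: V=(p*·41.7928+(1−p*)·2.2852)/1.17=23.7783; Δ=(41.7928−2.2852)/(70.3428−30.8352)=1.0000; B=V−Δ·S=-24.4017
Node (0,0) S=33.0000: V=(p*·23.7783+(1−p*)·1.2624)/1.17=13.5174; Δ=(23.7783−1.2624)/(48.1800−21.1200)=0.8321; B=V−Δ·S=-13.9410
Root portfolio cost Δ·33+B reproduces V0=13.5174.

(0,0): Delta=0.8321 Bond=-13.9410
(1,0): Delta=0.1320 Bond=-1.5244
(1,1): Delta=1.0000 Bond=-24.4017
V0=13.5174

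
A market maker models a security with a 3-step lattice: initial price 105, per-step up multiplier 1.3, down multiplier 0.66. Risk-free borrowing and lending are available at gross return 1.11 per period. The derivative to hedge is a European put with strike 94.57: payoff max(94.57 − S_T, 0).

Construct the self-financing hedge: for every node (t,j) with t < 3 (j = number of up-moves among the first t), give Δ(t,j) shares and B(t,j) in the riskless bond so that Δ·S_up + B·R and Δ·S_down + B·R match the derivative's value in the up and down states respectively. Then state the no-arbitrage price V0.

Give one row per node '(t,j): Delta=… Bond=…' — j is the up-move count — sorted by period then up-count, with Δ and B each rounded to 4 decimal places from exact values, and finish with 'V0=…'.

(0,0): Delta=-0.2082 Bond=27.8649
(1,0): Delta=-0.6780 Bond=63.4861
(1,1): Delta=-0.1075 Bond=17.1842
(2,0): Delta=-1.0000 Bond=85.1982
(2,1): Delta=-0.6090 Bond=64.2508
(2,2): Delta=0.0000 Bond=0.0000
V0=6.0045

Risk-neutral probability p* = (R−d)/(u−d) = (1.11−0.66)/(1.3−0.66) = 0.7031.
At expiry t=3: V(3,0)=64.3829, V(3,1)=35.1106, V(3,2)=0.0000, V(3,3)=0.0000
  t=2,j=0: stock 45.7380 → up 59.4594 (V=35.1106), down 30.1871 (V=64.3829). Price 39.4602; hedge Δ=-1.0000, bond B=85.1982.
  t=2,j=1: stock 90.0900 → up 117.1170 (V=0.0000), down 59.4594 (V=35.1106). Price 9.3905; hedge Δ=-0.6090, bond B=64.2508.
  t=2,j=2: stock 177.4500 → up 230.6850 (V=0.0000), down 117.1170 (V=0.0000). Price 0.0000; hedge Δ=0.0000, bond B=0.0000.
  t=1,j=0: stock 69.3000 → up 90.0900 (V=9.3905), down 45.7380 (V=39.4602). Price 16.5022; hedge Δ=-0.6780, bond B=63.4861.
  t=1,j=1: stock 136.5000 → up 177.4500 (V=0.0000), down 90.0900 (V=9.3905). Price 2.5115; hedge Δ=-0.1075, bond B=17.1842.
  t=0,j=0: stock 105.0000 → up 136.5000 (V=2.5115), down 69.3000 (V=16.5022). Price 6.0045; hedge Δ=-0.2082, bond B=27.8649.
The time-0 hedge costs 6.0045, which is the no-arbitrage price.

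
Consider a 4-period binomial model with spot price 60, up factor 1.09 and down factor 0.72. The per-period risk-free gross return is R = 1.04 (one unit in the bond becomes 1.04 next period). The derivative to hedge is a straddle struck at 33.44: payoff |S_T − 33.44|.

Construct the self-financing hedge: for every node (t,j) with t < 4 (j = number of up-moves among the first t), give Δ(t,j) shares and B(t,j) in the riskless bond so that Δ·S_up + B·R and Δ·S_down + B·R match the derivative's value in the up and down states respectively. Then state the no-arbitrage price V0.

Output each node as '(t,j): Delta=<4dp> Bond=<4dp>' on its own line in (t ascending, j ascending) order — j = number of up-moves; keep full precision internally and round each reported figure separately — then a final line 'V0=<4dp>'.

(0,0): Delta=0.9641 Bond=-26.2888
(1,0): Delta=0.7383 Bond=-17.5870
(1,1): Delta=0.9874 Bond=-28.8643
(2,0): Delta=-0.4921 Bond=19.9795
(2,1): Delta=0.8653 Bond=-24.2702
(2,2): Delta=1.0000 Bond=-30.9172
(3,0): Delta=-1.0000 Bond=32.1538
(3,1): Delta=-0.4396 Bond=19.0013
(3,2): Delta=1.0000 Bond=-32.1538
(3,3): Delta=1.0000 Bond=-32.1538
V0=31.5570

The replicating-portfolio and risk-neutral prices coincide; use p* = (1.04−0.72)/(1.09−0.72) = 0.8649 for the latter.
At expiry t=4: V(4,0)=17.3157, V(4,1)=9.0296, V(4,2)=3.5147, V(4,3)=22.5053, V(4,4)=51.2549
(3,0): S=22.3949. Δ = (V_up−V_dn)/(S_up−S_dn) = (9.0296−17.3157)/(24.4104−16.1243) = -1.0000. V = [p*·9.0296 + (1−p*)·17.3157]/1.04 = 9.7590. B = V − Δ·S = 32.1538.
(3,1): S=33.9034. Δ = (V_up−V_dn)/(S_up−S_dn) = (3.5147−9.0296)/(36.9547−24.4104) = -0.4396. V = [p*·3.5147 + (1−p*)·9.0296]/1.04 = 4.0961. B = V − Δ·S = 19.0013.
(3,2): S=51.3259. Δ = (V_up−V_dn)/(S_up−S_dn) = (22.5053−3.5147)/(55.9453−36.9547) = 1.0000. V = [p*·22.5053 + (1−p*)·3.5147]/1.04 = 19.1721. B = V − Δ·S = -32.1538.
(3,3): S=77.7017. Δ = (V_up−V_dn)/(S_up−S_dn) = (51.2549−22.5053)/(84.6949−55.9453) = 1.0000. V = [p*·51.2549 + (1−p*)·22.5053]/1.04 = 45.5479. B = V − Δ·S = -32.1538.
(2,0): S=31.1040. Δ = (V_up−V_dn)/(S_up−S_dn) = (4.0961−9.7590)/(33.9034−22.3949) = -0.4921. V = [p*·4.0961 + (1−p*)·9.7590]/1.04 = 4.6744. B = V − Δ·S = 19.9795.
(2,1): S=47.0880. Δ = (V_up−V_dn)/(S_up−S_dn) = (19.1721−4.0961)/(51.3259−33.9034) = 0.8653. V = [p*·19.1721 + (1−p*)·4.0961]/1.04 = 16.4757. B = V − Δ·S = -24.2702.
(2,2): S=71.2860. Δ = (V_up−V_dn)/(S_up−S_dn) = (45.5479−19.1721)/(77.7017−51.3259) = 1.0000. V = [p*·45.5479 + (1−p*)·19.1721]/1.04 = 40.3688. B = V − Δ·S = -30.9172.
(1,0): S=43.2000. Δ = (V_up−V_dn)/(S_up−S_dn) = (16.4757−4.6744)/(47.0880−31.1040) = 0.7383. V = [p*·16.4757 + (1−p*)·4.6744]/1.04 = 14.3086. B = V − Δ·S = -17.5870.
(1,1): S=65.4000. Δ = (V_up−V_dn)/(S_up−S_dn) = (40.3688−16.4757)/(71.2860−47.0880) = 0.9874. V = [p*·40.3688 + (1−p*)·16.4757]/1.04 = 35.7116. B = V − Δ·S = -28.8643.
(0,0): S=60.0000. Δ = (V_up−V_dn)/(S_up−S_dn) = (35.7116−14.3086)/(65.4000−43.2000) = 0.9641. V = [p*·35.7116 + (1−p*)·14.3086]/1.04 = 31.5570. B = V − Δ·S = -26.2888.
Self-financing check: at every node Δ·S+B equals the discounted successor values.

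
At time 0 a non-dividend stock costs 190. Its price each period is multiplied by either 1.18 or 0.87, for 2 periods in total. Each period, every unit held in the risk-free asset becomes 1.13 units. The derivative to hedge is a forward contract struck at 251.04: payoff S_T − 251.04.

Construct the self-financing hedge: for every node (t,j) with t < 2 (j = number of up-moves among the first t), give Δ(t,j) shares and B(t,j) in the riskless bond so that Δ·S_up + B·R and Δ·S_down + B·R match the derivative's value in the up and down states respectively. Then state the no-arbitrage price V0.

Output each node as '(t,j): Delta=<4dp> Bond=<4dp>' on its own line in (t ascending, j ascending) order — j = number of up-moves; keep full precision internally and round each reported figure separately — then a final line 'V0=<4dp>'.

(0,0): Delta=1.0000 Bond=-196.6011
(1,0): Delta=1.0000 Bond=-222.1593
(1,1): Delta=1.0000 Bond=-222.1593
V0=-6.6011

Under the risk-neutral measure, an up-move has probability p* = (R−d)/(u−d) = 0.8387 and values discount at R = 1.13.
Terminal payoffs: V(2,0)=-107.2290, V(2,1)=-55.9860, V(2,2)=13.5160
(1,0): S=165.3000. Δ = (V_up−V_dn)/(S_up−S_dn) = (-55.9860−-107.2290)/(195.0540−143.8110) = 1.0000. V = [p*·-55.9860 + (1−p*)·-107.2290]/1.13 = -56.8593. B = V − Δ·S = -222.1593.
(1,1): S=224.2000. Δ = (V_up−V_dn)/(S_up−S_dn) = (13.5160−-55.9860)/(264.5560−195.0540) = 1.0000. V = [p*·13.5160 + (1−p*)·-55.9860]/1.13 = 2.0407. B = V − Δ·S = -222.1593.
(0,0): S=190.0000. Δ = (V_up−V_dn)/(S_up−S_dn) = (2.0407−-56.8593)/(224.2000−165.3000) = 1.0000. V = [p*·2.0407 + (1−p*)·-56.8593]/1.13 = -6.6011. B = V − Δ·S = -196.6011.
Each (Δ,B) replicates both successor values, so the strategy is self-financing and V0 is arbitrage-free.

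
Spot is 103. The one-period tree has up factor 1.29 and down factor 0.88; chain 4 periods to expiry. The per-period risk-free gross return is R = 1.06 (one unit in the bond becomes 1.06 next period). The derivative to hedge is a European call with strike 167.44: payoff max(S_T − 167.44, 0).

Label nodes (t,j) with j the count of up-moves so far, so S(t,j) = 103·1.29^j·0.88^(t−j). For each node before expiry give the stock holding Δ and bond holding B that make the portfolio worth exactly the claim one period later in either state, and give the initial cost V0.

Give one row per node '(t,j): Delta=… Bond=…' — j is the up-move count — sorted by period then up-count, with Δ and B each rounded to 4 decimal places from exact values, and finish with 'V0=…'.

(0,0): Delta=0.3275 Bond=-26.1873
(1,0): Delta=0.1253 Bond=-9.4255
(1,1): Delta=0.5038 Bond=-51.1841
(2,0): Delta=0.0000 Bond=0.0000
(2,1): Delta=0.2344 Bond=-22.7573
(2,2): Delta=0.7386 Bond=-94.5026
(3,0): Delta=0.0000 Bond=0.0000
(3,1): Delta=0.0000 Bond=0.0000
(3,2): Delta=0.4388 Bond=-54.9461
(3,3): Delta=1.0000 Bond=-157.9623
V0=7.5473

Under the risk-neutral measure, an up-move has probability p* = (R−d)/(u−d) = 0.4390 and values discount at R = 1.06.
Terminal values V(4,·): V(4,0)=0.0000, V(4,1)=0.0000, V(4,2)=0.0000, V(4,3)=27.1359, V(4,4)=117.7906
Node (3,0) S=70.1916: V=(p*·0.0000+(1−p*)·0.0000)/1.06=0.0000; Δ=(0.0000−0.0000)/(90.5472−61.7686)=0.0000; B=V−Δ·S=0.0000
Node (3,1) S=102.8945: V=(p*·0.0000+(1−p*)·0.0000)/1.06=0.0000; Δ=(0.0000−0.0000)/(132.7339−90.5472)=0.0000; B=V−Δ·S=0.0000
Node (3,2) S=150.8340: V=(p*·27.1359+(1−p*)·0.0000)/1.06=11.2390; Δ=(27.1359−0.0000)/(194.5759−132.7339)=0.4388; B=V−Δ·S=-54.9461
Node (3,3) S=221.1090: V=(p*·117.7906+(1−p*)·27.1359)/1.06=63.1467; Δ=(117.7906−27.1359)/(285.2306−194.5759)=1.0000; B=V−Δ·S=-157.9623
Node (2,0) S=79.7632: V=(p*·0.0000+(1−p*)·0.0000)/1.06=0.0000; Δ=(0.0000−0.0000)/(102.8945−70.1916)=0.0000; B=V−Δ·S=0.0000
Node (2,1) S=116.9256: V=(p*·11.2390+(1−p*)·0.0000)/1.06=4.6549; Δ=(11.2390−0.0000)/(150.8340−102.8945)=0.2344; B=V−Δ·S=-22.7573
Node (2,2) S=171.4023: V=(p*·63.1467+(1−p*)·11.2390)/1.06=32.1016; Δ=(63.1467−11.2390)/(221.1090−150.8340)=0.7386; B=V−Δ·S=-94.5026
Node (1,0) S=90.6400: V=(p*·4.6549+(1−p*)·0.0000)/1.06=1.9279; Δ=(4.6549−0.0000)/(116.9256−79.7632)=0.1253; B=V−Δ·S=-9.4255
Node (1,1) S=132.8700: V=(p*·32.1016+(1−p*)·4.6549)/1.06=15.7591; Δ=(32.1016−4.6549)/(171.4023−116.9256)=0.5038; B=V−Δ·S=-51.1841
Node (0,0) S=103.0000: V=(p*·15.7591+(1−p*)·1.9279)/1.06=7.5473; Δ=(15.7591−1.9279)/(132.8700−90.6400)=0.3275; B=V−Δ·S=-26.1873
Each (Δ,B) replicates both successor values, so the strategy is self-financing and V0 is arbitrage-free.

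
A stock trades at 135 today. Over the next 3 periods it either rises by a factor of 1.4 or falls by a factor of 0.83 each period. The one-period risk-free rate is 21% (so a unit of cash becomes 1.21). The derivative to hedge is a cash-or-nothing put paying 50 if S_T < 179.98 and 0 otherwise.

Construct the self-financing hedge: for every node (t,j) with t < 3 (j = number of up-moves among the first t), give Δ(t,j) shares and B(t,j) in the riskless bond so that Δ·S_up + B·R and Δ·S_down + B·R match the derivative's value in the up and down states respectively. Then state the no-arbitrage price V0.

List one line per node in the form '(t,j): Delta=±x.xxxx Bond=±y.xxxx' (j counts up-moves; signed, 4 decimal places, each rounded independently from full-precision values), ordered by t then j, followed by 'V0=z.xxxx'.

(0,0): Delta=-0.1972 Bond=33.9455
(1,0): Delta=-0.4313 Bond=67.3028
(1,1): Delta=-0.1279 Bond=27.9596
(2,0): Delta=0.0000 Bond=41.3223
(2,1): Delta=-0.5592 Bond=101.4934
(2,2): Delta=0.0000 Bond=0.0000
V0=7.3173

The replicating-portfolio and risk-neutral prices coincide; use p* = (1.21−0.83)/(1.4−0.83) = 0.6667 for the latter.
At expiry t=3: V(3,0)=50.0000, V(3,1)=50.0000, V(3,2)=0.0000, V(3,3)=0.0000
  t=2,j=0: stock 93.0015 → up 130.2021 (V=50.0000), down 77.1912 (V=50.0000). Price 41.3223; hedge Δ=0.0000, bond B=41.3223.
  t=2,j=1: stock 156.8700 → up 219.6180 (V=0.0000), down 130.2021 (V=50.0000). Price 13.7741; hedge Δ=-0.5592, bond B=101.4934.
  t=2,j=2: stock 264.6000 → up 370.4400 (V=0.0000), down 219.6180 (V=0.0000). Price 0.0000; hedge Δ=0.0000, bond B=0.0000.
  t=1,j=0: stock 112.0500 → up 156.8700 (V=13.7741), down 93.0015 (V=41.3223). Price 18.9726; hedge Δ=-0.4313, bond B=67.3028.
  t=1,j=1: stock 189.0000 → up 264.6000 (V=0.0000), down 156.8700 (V=13.7741). Price 3.7945; hedge Δ=-0.1279, bond B=27.9596.
  t=0,j=0: stock 135.0000 → up 189.0000 (V=3.7945), down 112.0500 (V=18.9726). Price 7.3173; hedge Δ=-0.1972, bond B=33.9455.
Check: Δ(0,0)·S0 + B(0,0) = 7.3173 = V0.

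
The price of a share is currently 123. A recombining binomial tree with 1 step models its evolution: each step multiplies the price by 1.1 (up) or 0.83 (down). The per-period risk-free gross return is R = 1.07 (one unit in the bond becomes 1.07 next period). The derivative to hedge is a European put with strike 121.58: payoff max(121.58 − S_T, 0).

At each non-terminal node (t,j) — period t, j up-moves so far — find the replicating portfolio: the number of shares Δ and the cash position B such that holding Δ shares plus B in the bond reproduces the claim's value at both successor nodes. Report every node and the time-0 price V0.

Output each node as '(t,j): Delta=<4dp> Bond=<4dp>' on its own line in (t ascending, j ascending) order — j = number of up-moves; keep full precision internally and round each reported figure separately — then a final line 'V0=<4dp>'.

Under the risk-neutral measure, an up-move has probability p* = (R−d)/(u−d) = 0.8889 and values discount at R = 1.07.
Terminal values V(1,·): V(1,0)=19.4900, V(1,1)=0.0000
(0,0): S=123.0000. Δ = (V_up−V_dn)/(S_up−S_dn) = (0.0000−19.4900)/(135.3000−102.0900) = -0.5869. V = [p*·0.0000 + (1−p*)·19.4900]/1.07 = 2.0239. B = V − Δ·S = 74.2091.
The time-0 hedge costs 2.0239, which is the no-arbitrage price.

(0,0): Delta=-0.5869 Bond=74.2091
V0=2.0239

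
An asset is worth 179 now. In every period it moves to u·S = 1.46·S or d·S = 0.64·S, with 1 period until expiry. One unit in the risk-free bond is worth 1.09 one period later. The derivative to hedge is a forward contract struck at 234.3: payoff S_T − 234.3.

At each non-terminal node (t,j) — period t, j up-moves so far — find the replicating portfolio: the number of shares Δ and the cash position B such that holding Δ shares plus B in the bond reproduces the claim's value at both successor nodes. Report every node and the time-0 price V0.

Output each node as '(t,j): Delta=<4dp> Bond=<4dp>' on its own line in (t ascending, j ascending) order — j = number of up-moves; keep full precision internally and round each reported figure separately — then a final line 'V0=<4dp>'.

Under the risk-neutral measure, an up-move has probability p* = (R−d)/(u−d) = 0.5488 and values discount at R = 1.09.
At expiry t=1: V(1,0)=-119.7400, V(1,1)=27.0400
  t=0,j=0: stock 179.0000 → up 261.3400 (V=27.0400), down 114.5600 (V=-119.7400). Price -35.9541; hedge Δ=1.0000, bond B=-214.9541.
Self-financing check: at every node Δ·S+B equals the discounted successor values.

(0,0): Delta=1.0000 Bond=-214.9541
V0=-35.9541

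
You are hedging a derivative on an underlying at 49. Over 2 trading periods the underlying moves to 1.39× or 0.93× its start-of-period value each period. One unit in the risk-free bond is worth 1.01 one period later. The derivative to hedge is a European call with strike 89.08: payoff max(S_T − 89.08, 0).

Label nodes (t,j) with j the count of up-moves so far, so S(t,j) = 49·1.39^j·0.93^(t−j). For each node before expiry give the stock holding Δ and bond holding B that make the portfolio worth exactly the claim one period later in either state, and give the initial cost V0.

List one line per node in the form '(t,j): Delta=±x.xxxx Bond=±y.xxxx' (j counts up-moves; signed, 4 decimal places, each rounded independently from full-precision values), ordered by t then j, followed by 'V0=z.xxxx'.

(0,0): Delta=0.0427 Bond=-1.9278
(1,0): Delta=0.0000 Bond=0.0000
(1,1): Delta=0.1785 Bond=-11.1954
V0=0.1658

Since d<R<u, set p* = (R−d)/(u−d) = 0.1739; price each node as the discounted p*-expectation of its children.
At expiry t=2: V(2,0)=0.0000, V(2,1)=0.0000, V(2,2)=5.5929
Node (1,0) S=45.5700: V=(p*·0.0000+(1−p*)·0.0000)/1.01=0.0000; Δ=(0.0000−0.0000)/(63.3423−42.3801)=0.0000; B=V−Δ·S=0.0000
Node (1,1) S=68.1100: V=(p*·5.5929+(1−p*)·0.0000)/1.01=0.9630; Δ=(5.5929−0.0000)/(94.6729−63.3423)=0.1785; B=V−Δ·S=-11.1954
Node (0,0) S=49.0000: V=(p*·0.9630+(1−p*)·0.0000)/1.01=0.1658; Δ=(0.9630−0.0000)/(68.1100−45.5700)=0.0427; B=V−Δ·S=-1.9278
Check: Δ(0,0)·S0 + B(0,0) = 0.1658 = V0.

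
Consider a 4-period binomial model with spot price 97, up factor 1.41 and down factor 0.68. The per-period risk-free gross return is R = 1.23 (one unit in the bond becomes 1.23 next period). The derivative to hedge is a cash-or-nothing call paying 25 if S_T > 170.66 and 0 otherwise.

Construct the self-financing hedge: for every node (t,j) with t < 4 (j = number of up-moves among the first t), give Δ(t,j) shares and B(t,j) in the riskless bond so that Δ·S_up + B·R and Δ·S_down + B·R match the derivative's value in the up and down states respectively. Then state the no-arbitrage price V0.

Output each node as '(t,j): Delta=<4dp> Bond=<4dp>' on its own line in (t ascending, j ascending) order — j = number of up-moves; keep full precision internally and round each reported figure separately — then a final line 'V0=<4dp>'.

(0,0): Delta=0.0797 Bond=0.3991
(1,0): Delta=0.1948 Bond=-7.1038
(1,1): Delta=0.0615 Bond=2.9764
(2,0): Delta=0.0000 Bond=0.0000
(2,1): Delta=0.2256 Bond=-11.5973
(2,2): Delta=0.0356 Bond=8.6545
(3,0): Delta=0.0000 Bond=0.0000
(3,1): Delta=0.0000 Bond=0.0000
(3,2): Delta=0.2612 Bond=-18.9331
(3,3): Delta=0.0000 Bond=20.3252
V0=8.1268

Since d<R<u, set p* = (R−d)/(u−d) = 0.7534; price each node as the discounted p*-expectation of its children.
Payoff layer (t=4): V(4,0)=0.0000, V(4,1)=0.0000, V(4,2)=0.0000, V(4,3)=25.0000, V(4,4)=25.0000
(3,0): S=30.4999. Δ = (V_up−V_dn)/(S_up−S_dn) = (0.0000−0.0000)/(43.0049−20.7399) = 0.0000. V = [p*·0.0000 + (1−p*)·0.0000]/1.23 = 0.0000. B = V − Δ·S = 0.0000.
(3,1): S=63.2424. Δ = (V_up−V_dn)/(S_up−S_dn) = (0.0000−0.0000)/(89.1719−43.0049) = 0.0000. V = [p*·0.0000 + (1−p*)·0.0000]/1.23 = 0.0000. B = V − Δ·S = 0.0000.
(3,2): S=131.1351. Δ = (V_up−V_dn)/(S_up−S_dn) = (25.0000−0.0000)/(184.9005−89.1719) = 0.2612. V = [p*·25.0000 + (1−p*)·0.0000]/1.23 = 15.3135. B = V − Δ·S = -18.9331.
(3,3): S=271.9124. Δ = (V_up−V_dn)/(S_up−S_dn) = (25.0000−25.0000)/(383.3965−184.9005) = 0.0000. V = [p*·25.0000 + (1−p*)·25.0000]/1.23 = 20.3252. B = V − Δ·S = 20.3252.
(2,0): S=44.8528. Δ = (V_up−V_dn)/(S_up−S_dn) = (0.0000−0.0000)/(63.2424−30.4999) = 0.0000. V = [p*·0.0000 + (1−p*)·0.0000]/1.23 = 0.0000. B = V − Δ·S = 0.0000.
(2,1): S=93.0036. Δ = (V_up−V_dn)/(S_up−S_dn) = (15.3135−0.0000)/(131.1351−63.2424) = 0.2256. V = [p*·15.3135 + (1−p*)·0.0000]/1.23 = 9.3801. B = V − Δ·S = -11.5973.
(2,2): S=192.8457. Δ = (V_up−V_dn)/(S_up−S_dn) = (20.3252−15.3135)/(271.9124−131.1351) = 0.0356. V = [p*·20.3252 + (1−p*)·15.3135]/1.23 = 15.5199. B = V − Δ·S = 8.6545.
(1,0): S=65.9600. Δ = (V_up−V_dn)/(S_up−S_dn) = (9.3801−0.0000)/(93.0036−44.8528) = 0.1948. V = [p*·9.3801 + (1−p*)·0.0000]/1.23 = 5.7457. B = V − Δ·S = -7.1038.
(1,1): S=136.7700. Δ = (V_up−V_dn)/(S_up−S_dn) = (15.5199−9.3801)/(192.8457−93.0036) = 0.0615. V = [p*·15.5199 + (1−p*)·9.3801]/1.23 = 11.3870. B = V − Δ·S = 2.9764.
(0,0): S=97.0000. Δ = (V_up−V_dn)/(S_up−S_dn) = (11.3870−5.7457)/(136.7700−65.9600) = 0.0797. V = [p*·11.3870 + (1−p*)·5.7457]/1.23 = 8.1268. B = V − Δ·S = 0.3991.
The time-0 hedge costs 8.1268, which is the no-arbitrage price.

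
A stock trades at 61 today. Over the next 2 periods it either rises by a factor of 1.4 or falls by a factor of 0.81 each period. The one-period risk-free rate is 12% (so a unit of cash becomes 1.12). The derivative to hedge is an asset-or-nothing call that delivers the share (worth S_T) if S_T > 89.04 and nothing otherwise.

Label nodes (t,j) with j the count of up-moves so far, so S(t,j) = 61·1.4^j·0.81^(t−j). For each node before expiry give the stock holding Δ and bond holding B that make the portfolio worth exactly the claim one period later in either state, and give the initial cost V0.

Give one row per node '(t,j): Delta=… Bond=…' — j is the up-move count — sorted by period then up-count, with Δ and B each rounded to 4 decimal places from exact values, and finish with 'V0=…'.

No-arbitrage ⇒ martingale measure with p* = (R−d)/(u−d) = 0.5254.
At expiry t=2: V(2,0)=0.0000, V(2,1)=0.0000, V(2,2)=119.5600
Node (1,0) S=49.4100: V=(p*·0.0000+(1−p*)·0.0000)/1.12=0.0000; Δ=(0.0000−0.0000)/(69.1740−40.0221)=0.0000; B=V−Δ·S=0.0000
Node (1,1) S=85.4000: V=(p*·119.5600+(1−p*)·0.0000)/1.12=56.0890; Δ=(119.5600−0.0000)/(119.5600−69.1740)=2.3729; B=V−Δ·S=-146.5551
Node (0,0) S=61.0000: V=(p*·56.0890+(1−p*)·0.0000)/1.12=26.3129; Δ=(56.0890−0.0000)/(85.4000−49.4100)=1.5585; B=V−Δ·S=-68.7531
Each (Δ,B) replicates both successor values, so the strategy is self-financing and V0 is arbitrage-free.

(0,0): Delta=1.5585 Bond=-68.7531
(1,0): Delta=0.0000 Bond=0.0000
(1,1): Delta=2.3729 Bond=-146.5551
V0=26.3129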